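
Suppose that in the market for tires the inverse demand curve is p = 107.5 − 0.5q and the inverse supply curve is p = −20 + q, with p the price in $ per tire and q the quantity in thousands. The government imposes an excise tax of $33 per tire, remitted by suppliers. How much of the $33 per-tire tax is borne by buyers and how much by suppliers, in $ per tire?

Rewrite in direct form: qd = 215 − 2p and qs = p + 20.
Before the tax: set 215 − 2p = p + 20 → p* = $65, q* = 85.
With the tax collected from suppliers, supply shifts: qs = (p − 33) + 20.
Solving gives q = 63 with buyers paying $76 and suppliers receiving $43 (the $33 wedge).
Burden on buyers: $11; on suppliers: $22. (They sum to $33.)

Buyers bear $11 per tire; suppliers bear $22 per tire.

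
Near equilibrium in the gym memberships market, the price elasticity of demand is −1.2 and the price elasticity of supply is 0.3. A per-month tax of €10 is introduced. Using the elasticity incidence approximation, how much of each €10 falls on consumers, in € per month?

Incidence ratio: consumers' share ≈ εs / (εs + |εd|) = 0.3 / (0.3 + 1.2) = 0.2.
So consumers bear ≈ 0.2 × €10 = €2; suppliers bear €8.

Consumers bear ≈ €2 per month.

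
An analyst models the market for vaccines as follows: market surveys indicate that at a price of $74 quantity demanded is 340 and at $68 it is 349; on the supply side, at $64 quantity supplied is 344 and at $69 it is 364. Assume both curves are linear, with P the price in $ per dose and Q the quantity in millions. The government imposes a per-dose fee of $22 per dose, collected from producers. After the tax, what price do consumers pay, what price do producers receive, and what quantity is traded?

Demand slope: (349 − 340)/(68 − 74) = -1.5, so Qd = 451 − 1.5P.
Supply slope: (364 − 344)/(69 − 64) = 4, so Qs = 4P + 88.
Without the tax, 451 − 1.5P = 4P + 88 gives 5.5P = 363, so P* = $66 and Q* = 352.
With the tax collected from producers, supply shifts: Qs = 4(P − 22) + 88.
New equilibrium: consumers pay $82, producers receive $60, Q = 328. (Wedge: Pb − Ps = 22.)
The less price-elastic side of the market bears the larger share of a per-unit tax.

Consumers pay $82; producers receive $60; quantity = 328.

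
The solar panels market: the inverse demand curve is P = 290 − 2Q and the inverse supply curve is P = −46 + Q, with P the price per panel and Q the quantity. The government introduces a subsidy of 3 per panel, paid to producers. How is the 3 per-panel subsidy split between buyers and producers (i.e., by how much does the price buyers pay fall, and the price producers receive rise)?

Buyers gain 2 per panel; producers gain 1 per panel.

Rewrite in direct form: Qd = 145 − 0.5P and Qs = P + 46.
Before the subsidy: set 145 − 0.5P = P + 46 → P* = 66, Q* = 112.
With a per-unit subsidy paid to producers, each receives P + 3 per unit sold, so supply becomes Qs = (P + 3) + 46.
Solving gives Q = 113 with buyers paying 64 and producers receiving 67 (the 3 wedge).
Gain to buyers: 2; to producers: 1. (They sum to 3.)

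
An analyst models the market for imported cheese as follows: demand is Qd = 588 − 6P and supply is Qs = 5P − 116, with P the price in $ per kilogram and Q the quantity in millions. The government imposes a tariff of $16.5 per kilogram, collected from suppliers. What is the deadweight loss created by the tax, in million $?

Before the tax: set 588 − 6P = 5P − 116 → P* = $64, Q* = 204.
With the tax collected from suppliers, supply shifts: Qs = 5(P − 16.5) − 116.
New equilibrium: consumers pay $71.5, suppliers receive $55, Q = 159. (Wedge: Pb − Ps = 16.5.)
Quantity falls by |ΔQ| = |204 − 159| = 45.
DWL = ½ · t · |ΔQ| = ½ · 16.5 · 45 = $371.25.

Deadweight loss = $371.25 million.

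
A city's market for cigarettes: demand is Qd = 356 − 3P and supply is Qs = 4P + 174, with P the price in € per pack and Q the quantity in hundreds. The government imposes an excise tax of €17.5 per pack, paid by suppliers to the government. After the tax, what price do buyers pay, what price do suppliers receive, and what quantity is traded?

Buyers pay €36; suppliers receive €18.5; quantity = 248.

Without the tax, 356 − 3P = 4P + 174 gives 7P = 182, so P* = €26 and Q* = 278.
With the tax collected from suppliers, supply shifts: Qs = 4(P − 17.5) + 174.
New equilibrium: buyers pay €36, suppliers receive €18.5, Q = 248. (Wedge: Pb − Ps = 17.5.)
The less price-elastic side of the market bears the larger share of a per-unit tax.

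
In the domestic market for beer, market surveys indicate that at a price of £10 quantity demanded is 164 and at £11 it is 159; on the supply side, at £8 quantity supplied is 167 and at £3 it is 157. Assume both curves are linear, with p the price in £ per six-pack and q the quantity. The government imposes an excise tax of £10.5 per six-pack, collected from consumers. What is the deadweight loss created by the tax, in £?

Deadweight loss = £78.75.

Demand slope: (159 − 164)/(11 − 10) = -5, so qd = 214 − 5p.
Supply slope: (157 − 167)/(3 − 8) = 2, so qs = 2p + 151.
Before the tax: set 214 − 5p = 2p + 151 → p* = £9, q* = 169.
With the tax collected from consumers, demand (in seller-price terms) shifts: qd = 214 − 5(p + 10.5).
New equilibrium: consumers pay £12, sellers receive £1.5, q = 154. (Wedge: pb − ps = 10.5.)
Quantity falls by |ΔQ| = |169 − 154| = 15.
DWL = ½ · t · |ΔQ| = ½ · 10.5 · 15 = £78.75.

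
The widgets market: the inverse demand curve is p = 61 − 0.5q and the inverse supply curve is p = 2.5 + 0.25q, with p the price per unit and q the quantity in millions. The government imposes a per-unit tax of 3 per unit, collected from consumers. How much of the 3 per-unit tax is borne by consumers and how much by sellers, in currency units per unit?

Inverting to q(p) form: qd = 122 − 2p; qs = 4p − 10.
Before the tax: set 122 − 2p = 4p − 10 → p* = 22, q* = 78.
With the tax collected from consumers, demand (in seller-price terms) shifts: qd = 122 − 2(p + 3).
New equilibrium: consumers pay 24, sellers receive 21, q = 74. (Wedge: pb − ps = 3.)
Burden on consumers: 2; on sellers: 1. (They sum to 3.)

Consumers bear 2 per unit; sellers bear 1 per unit.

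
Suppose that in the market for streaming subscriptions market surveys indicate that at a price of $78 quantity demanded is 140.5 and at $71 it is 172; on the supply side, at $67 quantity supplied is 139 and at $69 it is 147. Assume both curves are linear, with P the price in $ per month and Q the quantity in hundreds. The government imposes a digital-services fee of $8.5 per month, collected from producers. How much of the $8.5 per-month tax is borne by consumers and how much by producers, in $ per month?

Demand slope: (172 − 140.5)/(71 − 78) = -4.5, so Qd = 491.5 − 4.5P.
Supply slope: (147 − 139)/(69 − 67) = 4, so Qs = 4P − 129.
Without the tax, 491.5 − 4.5P = 4P − 129 gives 8.5P = 620.5, so P* = $73 and Q* = 163.
With the tax collected from producers, supply shifts: Qs = 4(P − 8.5) − 129.
New equilibrium: consumers pay $77, producers receive $68.5, Q = 145. (Wedge: Pb − Ps = 8.5.)
Burden on consumers: $4; on producers: $4.5. (They sum to $8.5.)

Consumers bear $4 per month; producers bear $4.5 per month.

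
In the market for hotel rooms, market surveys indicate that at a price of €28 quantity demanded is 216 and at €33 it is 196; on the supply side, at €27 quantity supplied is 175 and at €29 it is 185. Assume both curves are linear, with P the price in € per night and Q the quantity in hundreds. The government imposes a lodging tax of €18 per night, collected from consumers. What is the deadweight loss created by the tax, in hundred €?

Demand slope: (196 − 216)/(33 − 28) = -4, so Qd = 328 − 4P.
Supply slope: (185 − 175)/(29 − 27) = 5, so Qs = 5P + 40.
Without the tax, 328 − 4P = 5P + 40 gives 9P = 288, so P* = €32 and Q* = 200.
With the tax collected from consumers, demand (in seller-price terms) shifts: Qd = 328 − 4(P + 18).
Solving gives Q = 160 with consumers paying €42 and producers receiving €24 (the €18 wedge).
Quantity falls by |ΔQ| = |200 − 160| = 40.
DWL = ½ · t · |ΔQ| = ½ · 18 · 40 = €360.

Deadweight loss = €360 hundred.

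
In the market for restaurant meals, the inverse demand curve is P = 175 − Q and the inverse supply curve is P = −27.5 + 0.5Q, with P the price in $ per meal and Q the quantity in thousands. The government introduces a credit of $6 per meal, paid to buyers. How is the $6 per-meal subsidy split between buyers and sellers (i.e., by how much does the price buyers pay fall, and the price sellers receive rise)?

Buyers gain $4 per meal; sellers gain $2 per meal.

Rewrite in direct form: Qd = 175 − P and Qs = 2P + 55.
Before the subsidy: set 175 − P = 2P + 55 → P* = $40, Q* = 135.
With a per-unit subsidy paid to buyers, each effectively pays P − 6, so demand becomes Qd = 175 − (P − 6).
Solving gives Q = 139 with buyers paying $36 and sellers receiving $42 (the $6 wedge).
Gain to buyers: $4; to sellers: $2. (They sum to $6.)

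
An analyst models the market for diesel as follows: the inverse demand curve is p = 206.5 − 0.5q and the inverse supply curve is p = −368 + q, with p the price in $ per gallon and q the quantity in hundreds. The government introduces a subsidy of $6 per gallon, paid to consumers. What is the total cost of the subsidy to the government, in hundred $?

Government outlay = $2322 hundred.

Inverting to q(p) form: qd = 413 − 2p; qs = p + 368.
Before the subsidy: set 413 − 2p = p + 368 → p* = $15, q* = 383.
With a per-unit subsidy paid to consumers, each effectively pays p − 6, so demand becomes qd = 413 − 2(p − 6).
Solving gives q = 387 with consumers paying $13 and producers receiving $19 (the $6 wedge).
Outlay = t · Q = 6 · 387 = $2322.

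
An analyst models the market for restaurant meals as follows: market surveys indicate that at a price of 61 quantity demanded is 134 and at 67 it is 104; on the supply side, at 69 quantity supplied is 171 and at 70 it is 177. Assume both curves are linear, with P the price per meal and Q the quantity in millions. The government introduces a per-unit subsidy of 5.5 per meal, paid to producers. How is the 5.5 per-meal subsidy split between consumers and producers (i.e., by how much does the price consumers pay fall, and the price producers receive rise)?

Consumers gain 3 per meal; producers gain 2.5 per meal.

Demand slope: (104 − 134)/(67 − 61) = -5, so Qd = 439 − 5P.
Supply slope: (177 − 171)/(70 − 69) = 6, so Qs = 6P − 243.
Before the subsidy: set 439 − 5P = 6P − 243 → P* = 62, Q* = 129.
With a per-unit subsidy paid to producers, each receives P + 5.5 per unit sold, so supply becomes Qs = 6(P + 5.5) − 243.
New equilibrium: consumers pay 59, producers receive 64.5, Q = 144. (Wedge: Pb − Ps = −5.5.)
Gain to consumers: 3; to producers: 2.5. (They sum to 5.5.)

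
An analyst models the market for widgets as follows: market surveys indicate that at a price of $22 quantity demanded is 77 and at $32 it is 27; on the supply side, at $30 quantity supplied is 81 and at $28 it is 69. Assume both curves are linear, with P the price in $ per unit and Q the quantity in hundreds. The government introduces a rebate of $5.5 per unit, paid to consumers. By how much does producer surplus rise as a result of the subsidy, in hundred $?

Demand slope: (27 − 77)/(32 − 22) = -5, so Qd = 187 − 5P.
Supply slope: (69 − 81)/(28 − 30) = 6, so Qs = 6P − 99.
Without the subsidy, 187 − 5P = 6P − 99 gives 11P = 286, so P* = $26 and Q* = 57.
With a per-unit subsidy paid to consumers, each effectively pays P − 5.5, so demand becomes Qd = 187 − 5(P − 5.5).
Solving gives Q = 72 with consumers paying $23 and suppliers receiving $28.5 (the $5.5 wedge).
ΔPS is the trapezoid between Q = 72 and Q = 57 of height $2.5: ½ · (57 + 72) · 2.5 = $161.25.

Producer surplus rises by $161.25 hundred.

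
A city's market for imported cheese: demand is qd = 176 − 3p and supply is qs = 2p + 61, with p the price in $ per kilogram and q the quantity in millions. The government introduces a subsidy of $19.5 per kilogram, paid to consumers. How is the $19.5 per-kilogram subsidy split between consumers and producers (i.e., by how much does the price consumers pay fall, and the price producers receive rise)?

Consumers gain $7.8 per kilogram; producers gain $11.7 per kilogram.

Before the subsidy: set 176 − 3p = 2p + 61 → p* = $23, q* = 107.
With a per-unit subsidy paid to consumers, each effectively pays p − 19.5, so demand becomes qd = 176 − 3(p − 19.5).
Solving gives q = 130.4 with consumers paying $15.2 and producers receiving $34.7 (the $19.5 wedge).
Gain to consumers: $7.8; to producers: $11.7. (They sum to $19.5.)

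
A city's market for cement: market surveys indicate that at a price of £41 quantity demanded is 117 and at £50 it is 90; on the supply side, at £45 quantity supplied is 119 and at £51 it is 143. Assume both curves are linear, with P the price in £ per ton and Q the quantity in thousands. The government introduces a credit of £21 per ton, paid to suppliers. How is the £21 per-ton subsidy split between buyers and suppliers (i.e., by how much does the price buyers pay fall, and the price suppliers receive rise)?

Demand slope: (90 − 117)/(50 − 41) = -3, so Qd = 240 − 3P.
Supply slope: (143 − 119)/(51 − 45) = 4, so Qs = 4P − 61.
Before the subsidy: set 240 − 3P = 4P − 61 → P* = £43, Q* = 111.
With a per-unit subsidy paid to suppliers, each receives P + 21 per unit sold, so supply becomes Qs = 4(P + 21) − 61.
New equilibrium: buyers pay £31, suppliers receive £52, Q = 147. (Wedge: Pb − Ps = −21.)
Gain to buyers: £12; to suppliers: £9. (They sum to £21.)

Buyers gain £12 per ton; suppliers gain £9 per ton.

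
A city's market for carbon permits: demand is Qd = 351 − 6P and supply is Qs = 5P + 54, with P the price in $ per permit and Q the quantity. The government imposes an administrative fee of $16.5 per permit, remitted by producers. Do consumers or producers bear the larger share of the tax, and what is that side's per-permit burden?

Before the tax: set 351 − 6P = 5P + 54 → P* = $27, Q* = 189.
With the tax collected from producers, supply shifts: Qs = 5(P − 16.5) + 54.
Solving gives Q = 144 with consumers paying $34.5 and producers receiving $18 (the $16.5 wedge).
Per-permit burden: consumers $7.5, producers $9.
Producers take the larger share because supply is less price-elastic here (demand slope 6 vs supply slope 5).

Producers bear the larger share: $9 per permit.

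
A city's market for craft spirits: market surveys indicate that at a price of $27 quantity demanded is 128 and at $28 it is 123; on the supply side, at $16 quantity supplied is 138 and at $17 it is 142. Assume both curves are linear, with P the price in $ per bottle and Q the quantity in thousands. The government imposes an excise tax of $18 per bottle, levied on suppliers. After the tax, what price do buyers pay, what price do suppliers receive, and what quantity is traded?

Demand slope: (123 − 128)/(28 − 27) = -5, so Qd = 263 − 5P.
Supply slope: (142 − 138)/(17 − 16) = 4, so Qs = 4P + 74.
Without the tax, 263 − 5P = 4P + 74 gives 9P = 189, so P* = $21 and Q* = 158.
With the tax collected from suppliers, supply shifts: Qs = 4(P − 18) + 74.
New equilibrium: buyers pay $29, suppliers receive $11, Q = 118. (Wedge: Pb − Ps = 18.)
The less price-elastic side of the market bears the larger share of a per-unit tax.

Buyers pay $29; suppliers receive $11; quantity = 118.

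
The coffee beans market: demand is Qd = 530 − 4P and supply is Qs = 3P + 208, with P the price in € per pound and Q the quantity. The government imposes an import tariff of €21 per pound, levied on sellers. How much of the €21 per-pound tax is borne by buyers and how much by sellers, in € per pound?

Without the tax, 530 − 4P = 3P + 208 gives 7P = 322, so P* = €46 and Q* = 346.
With the tax collected from sellers, supply shifts: Qs = 3(P − 21) + 208.
Solving gives Q = 310 with buyers paying €55 and sellers receiving €34 (the €21 wedge).
Burden on buyers: €9; on sellers: €12. (They sum to €21.)
The less price-elastic side of the market bears the larger share of a per-unit tax.

Buyers bear €9 per pound; sellers bear €12 per pound.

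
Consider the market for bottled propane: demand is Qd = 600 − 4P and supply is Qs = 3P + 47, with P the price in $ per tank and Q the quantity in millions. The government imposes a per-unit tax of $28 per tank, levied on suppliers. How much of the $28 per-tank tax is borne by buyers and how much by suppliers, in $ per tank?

Buyers bear $12 per tank; suppliers bear $16 per tank.

Before the tax: set 600 − 4P = 3P + 47 → P* = $79, Q* = 284.
With the tax collected from suppliers, supply shifts: Qs = 3(P − 28) + 47.
New equilibrium: buyers pay $91, suppliers receive $63, Q = 236. (Wedge: Pb − Ps = 28.)
Burden on buyers: $12; on suppliers: $16. (They sum to $28.)
The less price-elastic side of the market bears the larger share of a per-unit tax.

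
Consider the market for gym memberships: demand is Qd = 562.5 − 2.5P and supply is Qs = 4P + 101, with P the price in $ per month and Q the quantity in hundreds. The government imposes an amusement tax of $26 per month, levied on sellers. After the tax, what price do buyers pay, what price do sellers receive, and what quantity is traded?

Before the tax: set 562.5 − 2.5P = 4P + 101 → P* = $71, Q* = 385.
With the tax collected from sellers, supply shifts: Qs = 4(P − 26) + 101.
New equilibrium: buyers pay $87, sellers receive $61, Q = 345. (Wedge: Pb − Ps = 26.)
The less price-elastic side of the market bears the larger share of a per-unit tax.

Buyers pay $87; sellers receive $61; quantity = 345.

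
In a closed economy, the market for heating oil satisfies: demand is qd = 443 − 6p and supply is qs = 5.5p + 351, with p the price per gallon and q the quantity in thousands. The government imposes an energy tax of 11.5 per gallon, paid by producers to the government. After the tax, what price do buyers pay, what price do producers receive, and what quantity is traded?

Without the tax, 443 − 6p = 5.5p + 351 gives 11.5p = 92, so p* = 8 and q* = 395.
With the tax collected from producers, supply shifts: qs = 5.5(p − 11.5) + 351.
Solving gives q = 362 with buyers paying 13.5 and producers receiving 2 (the 11.5 wedge).

Buyers pay 13.5; producers receive 2; quantity = 362.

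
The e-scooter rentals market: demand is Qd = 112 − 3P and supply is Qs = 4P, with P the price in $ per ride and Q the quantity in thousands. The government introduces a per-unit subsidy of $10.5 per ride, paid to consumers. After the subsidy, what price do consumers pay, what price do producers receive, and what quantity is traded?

Consumers pay $10; producers receive $20.5; quantity = 82.

Without the subsidy, 112 − 3P = 4P gives 7P = 112, so P* = $16 and Q* = 64.
With a per-unit subsidy paid to consumers, each effectively pays P − 10.5, so demand becomes Qd = 112 − 3(P − 10.5).
New equilibrium: consumers pay $10, producers receive $20.5, Q = 82. (Wedge: Pb − Ps = −10.5.)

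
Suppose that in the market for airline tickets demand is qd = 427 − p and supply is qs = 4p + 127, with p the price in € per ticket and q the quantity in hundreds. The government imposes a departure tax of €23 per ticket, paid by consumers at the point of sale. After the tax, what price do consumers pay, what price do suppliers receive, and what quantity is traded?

Before the tax: set 427 − p = 4p + 127 → p* = €60, q* = 367.
With the tax collected from consumers, demand (in seller-price terms) shifts: qd = 427 − (p + 23).
New equilibrium: consumers pay €78.4, suppliers receive €55.4, q = 348.6. (Wedge: pb − ps = 23.)

Consumers pay €78.4; suppliers receive €55.4; quantity = 348.6.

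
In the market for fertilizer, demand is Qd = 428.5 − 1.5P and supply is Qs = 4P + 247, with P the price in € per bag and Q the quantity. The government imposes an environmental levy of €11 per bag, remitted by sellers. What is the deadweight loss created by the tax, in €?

Without the tax, 428.5 − 1.5P = 4P + 247 gives 5.5P = 181.5, so P* = €33 and Q* = 379.
With the tax collected from sellers, supply shifts: Qs = 4(P − 11) + 247.
New equilibrium: buyers pay €41, sellers receive €30, Q = 367. (Wedge: Pb − Ps = 11.)
Quantity falls by |ΔQ| = |379 − 367| = 12.
DWL = ½ · t · |ΔQ| = ½ · 11 · 12 = €66.

Deadweight loss = €66.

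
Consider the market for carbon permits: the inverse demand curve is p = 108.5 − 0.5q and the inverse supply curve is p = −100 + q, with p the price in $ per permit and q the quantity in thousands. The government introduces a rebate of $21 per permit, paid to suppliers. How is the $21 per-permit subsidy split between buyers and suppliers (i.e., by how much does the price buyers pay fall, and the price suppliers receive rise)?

Buyers gain $7 per permit; suppliers gain $14 per permit.

Rewrite in direct form: qd = 217 − 2p and qs = p + 100.
Before the subsidy: set 217 − 2p = p + 100 → p* = $39, q* = 139.
With a per-unit subsidy paid to suppliers, each receives p + 21 per unit sold, so supply becomes qs = (p + 21) + 100.
New equilibrium: buyers pay $32, suppliers receive $53, q = 153. (Wedge: pb − ps = −21.)
Gain to buyers: $7; to suppliers: $14. (They sum to $21.)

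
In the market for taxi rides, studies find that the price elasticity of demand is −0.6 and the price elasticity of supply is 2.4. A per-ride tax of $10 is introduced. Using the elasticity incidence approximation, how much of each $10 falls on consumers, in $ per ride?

Consumers bear ≈ $8 per ride.

Incidence ratio: consumers' share ≈ εs / (εs + |εd|) = 2.4 / (2.4 + 0.6) = 0.8.
So consumers bear ≈ 0.8 × $10 = $8; producers bear $2.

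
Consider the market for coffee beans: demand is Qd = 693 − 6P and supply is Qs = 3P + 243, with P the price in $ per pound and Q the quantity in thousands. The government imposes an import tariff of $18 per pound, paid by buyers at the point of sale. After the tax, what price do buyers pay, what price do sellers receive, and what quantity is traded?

Before the tax: set 693 − 6P = 3P + 243 → P* = $50, Q* = 393.
With the tax collected from buyers, demand (in seller-price terms) shifts: Qd = 693 − 6(P + 18).
New equilibrium: buyers pay $56, sellers receive $38, Q = 357. (Wedge: Pb − Ps = 18.)
The less price-elastic side of the market bears the larger share of a per-unit tax.

Buyers pay $56; sellers receive $38; quantity = 357.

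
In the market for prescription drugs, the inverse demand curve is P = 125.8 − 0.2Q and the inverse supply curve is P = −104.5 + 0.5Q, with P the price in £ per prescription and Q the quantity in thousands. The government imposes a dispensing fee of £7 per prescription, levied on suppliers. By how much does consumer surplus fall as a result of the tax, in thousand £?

Rewrite in direct form: Qd = 629 − 5P and Qs = 2P + 209.
Without the tax, 629 − 5P = 2P + 209 gives 7P = 420, so P* = £60 and Q* = 329.
With the tax collected from suppliers, supply shifts: Qs = 2(P − 7) + 209.
Solving gives Q = 319 with consumers paying £62 and suppliers receiving £55 (the £7 wedge).
ΔCS is the trapezoid between Q = 319 and Q = 329 of height £2: ½ · (329 + 319) · 2 = £648.

Consumer surplus falls by £648 thousand.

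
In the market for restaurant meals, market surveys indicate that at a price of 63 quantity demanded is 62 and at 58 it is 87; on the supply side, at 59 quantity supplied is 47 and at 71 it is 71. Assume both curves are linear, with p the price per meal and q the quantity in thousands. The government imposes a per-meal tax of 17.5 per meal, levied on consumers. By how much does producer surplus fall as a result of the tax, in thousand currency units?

Producer surplus falls by 556.25 thousand.

Demand slope: (87 − 62)/(58 − 63) = -5, so qd = 377 − 5p.
Supply slope: (71 − 47)/(71 − 59) = 2, so qs = 2p − 71.
Before the tax: set 377 − 5p = 2p − 71 → p* = 64, q* = 57.
With the tax collected from consumers, demand (in seller-price terms) shifts: qd = 377 − 5(p + 17.5).
New equilibrium: consumers pay 69, suppliers receive 51.5, q = 32. (Wedge: pb − ps = 17.5.)
ΔPS is the trapezoid between Q = 32 and Q = 57 of height 12.5: ½ · (57 + 32) · 12.5 = 556.25.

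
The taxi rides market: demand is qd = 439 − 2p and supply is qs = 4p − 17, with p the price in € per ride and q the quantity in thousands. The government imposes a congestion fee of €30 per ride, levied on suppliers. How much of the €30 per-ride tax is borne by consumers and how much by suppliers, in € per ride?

Consumers bear €20 per ride; suppliers bear €10 per ride.

Without the tax, 439 − 2p = 4p − 17 gives 6p = 456, so p* = €76 and q* = 287.
With the tax collected from suppliers, supply shifts: qs = 4(p − 30) − 17.
Solving gives q = 247 with consumers paying €96 and suppliers receiving €66 (the €30 wedge).
Burden on consumers: €20; on suppliers: €10. (They sum to €30.)
The less price-elastic side of the market bears the larger share of a per-unit tax.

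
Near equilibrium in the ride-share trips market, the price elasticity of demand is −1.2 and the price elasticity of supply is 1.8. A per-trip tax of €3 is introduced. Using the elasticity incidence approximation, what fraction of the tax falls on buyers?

Incidence ratio: buyers' share ≈ εs / (εs + |εd|) = 1.8 / (1.8 + 1.2) = 0.6.
Supply is the more elastic side, so buyers bear the larger share.

Buyers' share ≈ 0.6.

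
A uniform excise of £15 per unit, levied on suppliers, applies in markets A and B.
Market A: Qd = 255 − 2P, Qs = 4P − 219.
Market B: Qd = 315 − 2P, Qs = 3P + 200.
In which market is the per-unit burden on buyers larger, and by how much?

Market A, by £1.

Market A: pre-tax P* = £79, Q* = 97; post-tax Q = 77; per-unit burden on buyers = £10.
Market B: pre-tax P* = £23, Q* = 269; post-tax Q = 251; per-unit burden on buyers = £9.
Difference: £10 vs £9 → market A is larger by £1.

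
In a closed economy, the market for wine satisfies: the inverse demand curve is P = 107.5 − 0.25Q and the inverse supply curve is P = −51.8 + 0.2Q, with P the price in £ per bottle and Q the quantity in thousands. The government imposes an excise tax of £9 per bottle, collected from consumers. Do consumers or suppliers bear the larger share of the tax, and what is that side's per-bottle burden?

Consumers bear the larger share: £5 per bottle.

Inverting to Q(P) form: Qd = 430 − 4P; Qs = 5P + 259.
Before the tax: set 430 − 4P = 5P + 259 → P* = £19, Q* = 354.
With the tax collected from consumers, demand (in seller-price terms) shifts: Qd = 430 − 4(P + 9).
New equilibrium: consumers pay £24, suppliers receive £15, Q = 334. (Wedge: Pb − Ps = 9.)
Per-bottle burden: consumers £5, suppliers £4.
Consumers take the larger share because demand is less price-elastic here (demand slope 4 vs supply slope 5).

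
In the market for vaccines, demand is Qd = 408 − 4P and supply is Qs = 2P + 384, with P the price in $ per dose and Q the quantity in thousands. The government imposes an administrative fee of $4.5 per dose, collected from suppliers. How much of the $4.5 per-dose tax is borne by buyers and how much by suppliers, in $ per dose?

Without the tax, 408 − 4P = 2P + 384 gives 6P = 24, so P* = $4 and Q* = 392.
With the tax collected from suppliers, supply shifts: Qs = 2(P − 4.5) + 384.
New equilibrium: buyers pay $5.5, suppliers receive $1, Q = 386. (Wedge: Pb − Ps = 4.5.)
Burden on buyers: $1.5; on suppliers: $3. (They sum to $4.5.)

Buyers bear $1.5 per dose; suppliers bear $3 per dose.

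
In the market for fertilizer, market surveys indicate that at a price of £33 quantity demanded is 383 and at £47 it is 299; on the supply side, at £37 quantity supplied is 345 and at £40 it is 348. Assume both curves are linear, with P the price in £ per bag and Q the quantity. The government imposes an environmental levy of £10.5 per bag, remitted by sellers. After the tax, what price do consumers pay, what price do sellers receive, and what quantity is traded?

Demand slope: (299 − 383)/(47 − 33) = -6, so Qd = 581 − 6P.
Supply slope: (348 − 345)/(40 − 37) = 1, so Qs = P + 308.
Without the tax, 581 − 6P = P + 308 gives 7P = 273, so P* = £39 and Q* = 347.
With the tax collected from sellers, supply shifts: Qs = (P − 10.5) + 308.
New equilibrium: consumers pay £40.5, sellers receive £30, Q = 338. (Wedge: Pb − Ps = 10.5.)

Consumers pay £40.5; sellers receive £30; quantity = 338.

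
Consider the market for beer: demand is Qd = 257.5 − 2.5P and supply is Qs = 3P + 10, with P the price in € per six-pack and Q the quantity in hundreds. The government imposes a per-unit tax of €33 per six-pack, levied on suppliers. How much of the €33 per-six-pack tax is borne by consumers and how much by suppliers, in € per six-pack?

Without the tax, 257.5 − 2.5P = 3P + 10 gives 5.5P = 247.5, so P* = €45 and Q* = 145.
With the tax collected from suppliers, supply shifts: Qs = 3(P − 33) + 10.
Solving gives Q = 100 with consumers paying €63 and suppliers receiving €30 (the €33 wedge).
Burden on consumers: €18; on suppliers: €15. (They sum to €33.)

Consumers bear €18 per six-pack; suppliers bear €15 per six-pack.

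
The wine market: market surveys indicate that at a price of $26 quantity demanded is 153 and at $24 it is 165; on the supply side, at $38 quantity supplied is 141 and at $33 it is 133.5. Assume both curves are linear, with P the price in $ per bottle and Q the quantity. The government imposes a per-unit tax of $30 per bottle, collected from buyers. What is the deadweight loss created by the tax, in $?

Demand slope: (165 − 153)/(24 − 26) = -6, so Qd = 309 − 6P.
Supply slope: (133.5 − 141)/(33 − 38) = 1.5, so Qs = 1.5P + 84.
Before the tax: set 309 − 6P = 1.5P + 84 → P* = $30, Q* = 129.
With the tax collected from buyers, demand (in seller-price terms) shifts: Qd = 309 − 6(P + 30).
New equilibrium: buyers pay $36, sellers receive $6, Q = 93. (Wedge: Pb − Ps = 30.)
Quantity falls by |ΔQ| = |129 − 93| = 36.
DWL = ½ · t · |ΔQ| = ½ · 30 · 36 = $540.

Deadweight loss = $540.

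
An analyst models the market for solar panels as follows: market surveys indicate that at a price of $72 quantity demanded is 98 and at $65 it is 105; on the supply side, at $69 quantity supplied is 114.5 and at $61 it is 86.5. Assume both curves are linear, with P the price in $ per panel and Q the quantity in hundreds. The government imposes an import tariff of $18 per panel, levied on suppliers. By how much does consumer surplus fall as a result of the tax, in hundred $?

Demand slope: (105 − 98)/(65 − 72) = -1, so Qd = 170 − P.
Supply slope: (86.5 − 114.5)/(61 − 69) = 3.5, so Qs = 3.5P − 127.
Before the tax: set 170 − P = 3.5P − 127 → P* = $66, Q* = 104.
With the tax collected from suppliers, supply shifts: Qs = 3.5(P − 18) − 127.
Solving gives Q = 90 with buyers paying $80 and suppliers receiving $62 (the $18 wedge).
ΔCS is the trapezoid between Q = 90 and Q = 104 of height $14: ½ · (104 + 90) · 14 = $1358.

Consumer surplus falls by $1358 hundred.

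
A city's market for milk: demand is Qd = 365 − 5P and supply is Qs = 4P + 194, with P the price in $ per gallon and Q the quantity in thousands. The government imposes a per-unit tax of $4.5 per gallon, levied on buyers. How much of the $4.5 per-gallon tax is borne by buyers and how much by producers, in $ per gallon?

Buyers bear $2 per gallon; producers bear $2.5 per gallon.

Without the tax, 365 − 5P = 4P + 194 gives 9P = 171, so P* = $19 and Q* = 270.
With the tax collected from buyers, demand (in seller-price terms) shifts: Qd = 365 − 5(P + 4.5).
Solving gives Q = 260 with buyers paying $21 and producers receiving $16.5 (the $4.5 wedge).
Burden on buyers: $2; on producers: $2.5. (They sum to $4.5.)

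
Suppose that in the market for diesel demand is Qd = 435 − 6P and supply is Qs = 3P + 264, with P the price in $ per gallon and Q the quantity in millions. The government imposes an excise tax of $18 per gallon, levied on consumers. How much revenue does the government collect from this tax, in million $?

Tax revenue = $5130 million.

Before the tax: set 435 − 6P = 3P + 264 → P* = $19, Q* = 321.
With the tax collected from consumers, demand (in seller-price terms) shifts: Qd = 435 − 6(P + 18).
New equilibrium: consumers pay $25, suppliers receive $7, Q = 285. (Wedge: Pb − Ps = 18.)
Revenue = t · Q = 18 · 285 = $5130.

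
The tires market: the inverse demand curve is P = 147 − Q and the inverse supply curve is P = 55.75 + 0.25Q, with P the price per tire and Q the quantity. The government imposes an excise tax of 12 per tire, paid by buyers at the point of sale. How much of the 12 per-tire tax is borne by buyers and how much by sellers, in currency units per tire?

Rewrite in direct form: Qd = 147 − P and Qs = 4P − 223.
Without the tax, 147 − P = 4P − 223 gives 5P = 370, so P* = 74 and Q* = 73.
With the tax collected from buyers, demand (in seller-price terms) shifts: Qd = 147 − (P + 12).
New equilibrium: buyers pay 83.6, sellers receive 71.6, Q = 63.4. (Wedge: Pb − Ps = 12.)
Burden on buyers: 9.6; on sellers: 2.4. (They sum to 12.)

Buyers bear 9.6 per tire; sellers bear 2.4 per tire.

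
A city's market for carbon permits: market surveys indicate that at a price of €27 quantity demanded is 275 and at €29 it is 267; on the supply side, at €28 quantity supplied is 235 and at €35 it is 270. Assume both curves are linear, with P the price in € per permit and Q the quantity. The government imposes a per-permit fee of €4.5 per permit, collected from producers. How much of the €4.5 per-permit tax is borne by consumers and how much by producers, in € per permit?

Consumers bear €2.5 per permit; producers bear €2 per permit.

Demand slope: (267 − 275)/(29 − 27) = -4, so Qd = 383 − 4P.
Supply slope: (270 − 235)/(35 − 28) = 5, so Qs = 5P + 95.
Without the tax, 383 − 4P = 5P + 95 gives 9P = 288, so P* = €32 and Q* = 255.
With the tax collected from producers, supply shifts: Qs = 5(P − 4.5) + 95.
Solving gives Q = 245 with consumers paying €34.5 and producers receiving €30 (the €4.5 wedge).
Burden on consumers: €2.5; on producers: €2. (They sum to €4.5.)
The less price-elastic side of the market bears the larger share of a per-unit tax.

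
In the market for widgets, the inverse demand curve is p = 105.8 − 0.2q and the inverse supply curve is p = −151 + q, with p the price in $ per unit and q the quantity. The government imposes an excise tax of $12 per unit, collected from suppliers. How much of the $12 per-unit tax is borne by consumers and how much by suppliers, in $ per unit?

Rewrite in direct form: qd = 529 − 5p and qs = p + 151.
Before the tax: set 529 − 5p = p + 151 → p* = $63, q* = 214.
With the tax collected from suppliers, supply shifts: qs = (p − 12) + 151.
New equilibrium: consumers pay $65, suppliers receive $53, q = 204. (Wedge: pb − ps = 12.)
Burden on consumers: $2; on suppliers: $10. (They sum to $12.)
The less price-elastic side of the market bears the larger share of a per-unit tax.

Consumers bear $2 per unit; suppliers bear $10 per unit.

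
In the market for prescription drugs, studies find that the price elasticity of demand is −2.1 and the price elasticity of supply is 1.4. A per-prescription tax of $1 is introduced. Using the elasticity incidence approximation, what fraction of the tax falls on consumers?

Consumers' share ≈ 0.4.

Incidence ratio: consumers' share ≈ εs / (εs + |εd|) = 1.4 / (1.4 + 2.1) = 0.4.
Supply is the less elastic side, so consumers bear the smaller share.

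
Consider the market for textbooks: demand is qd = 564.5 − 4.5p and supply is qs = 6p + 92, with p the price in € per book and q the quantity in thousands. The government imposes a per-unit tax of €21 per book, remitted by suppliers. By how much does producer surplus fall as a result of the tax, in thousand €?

Producer surplus falls by €3015 thousand.

Without the tax, 564.5 − 4.5p = 6p + 92 gives 10.5p = 472.5, so p* = €45 and q* = 362.
With the tax collected from suppliers, supply shifts: qs = 6(p − 21) + 92.
Solving gives q = 308 with consumers paying €57 and suppliers receiving €36 (the €21 wedge).
ΔPS is the trapezoid between Q = 308 and Q = 362 of height €9: ½ · (362 + 308) · 9 = €3015.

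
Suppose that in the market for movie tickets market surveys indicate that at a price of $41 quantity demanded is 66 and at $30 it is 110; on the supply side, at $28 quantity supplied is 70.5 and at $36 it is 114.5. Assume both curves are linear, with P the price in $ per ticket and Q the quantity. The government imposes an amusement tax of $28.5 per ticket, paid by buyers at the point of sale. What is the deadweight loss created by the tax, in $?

Demand slope: (110 − 66)/(30 − 41) = -4, so Qd = 230 − 4P.
Supply slope: (114.5 − 70.5)/(36 − 28) = 5.5, so Qs = 5.5P − 83.5.
Before the tax: set 230 − 4P = 5.5P − 83.5 → P* = $33, Q* = 98.
With the tax collected from buyers, demand (in seller-price terms) shifts: Qd = 230 − 4(P + 28.5).
New equilibrium: buyers pay $49.5, suppliers receive $21, Q = 32. (Wedge: Pb − Ps = 28.5.)
Quantity falls by |ΔQ| = |98 − 32| = 66.
DWL = ½ · t · |ΔQ| = ½ · 28.5 · 66 = $940.5.

Deadweight loss = $940.5.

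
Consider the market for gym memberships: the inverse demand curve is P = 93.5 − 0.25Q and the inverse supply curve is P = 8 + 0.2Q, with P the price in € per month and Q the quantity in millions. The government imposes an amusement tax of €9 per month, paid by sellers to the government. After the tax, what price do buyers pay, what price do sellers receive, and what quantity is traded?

Inverting to Q(P) form: Qd = 374 − 4P; Qs = 5P − 40.
Without the tax, 374 − 4P = 5P − 40 gives 9P = 414, so P* = €46 and Q* = 190.
With the tax collected from sellers, supply shifts: Qs = 5(P − 9) − 40.
New equilibrium: buyers pay €51, sellers receive €42, Q = 170. (Wedge: Pb − Ps = 9.)

Buyers pay €51; sellers receive €42; quantity = 170.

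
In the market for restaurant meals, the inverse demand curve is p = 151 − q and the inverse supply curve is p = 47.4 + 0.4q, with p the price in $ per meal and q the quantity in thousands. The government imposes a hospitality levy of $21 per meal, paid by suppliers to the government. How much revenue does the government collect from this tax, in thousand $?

Tax revenue = $1239 thousand.

Inverting to q(p) form: qd = 151 − p; qs = 2.5p − 118.5.
Without the tax, 151 − p = 2.5p − 118.5 gives 3.5p = 269.5, so p* = $77 and q* = 74.
With the tax collected from suppliers, supply shifts: qs = 2.5(p − 21) − 118.5.
New equilibrium: consumers pay $92, suppliers receive $71, q = 59. (Wedge: pb − ps = 21.)
Revenue = t · Q = 21 · 59 = $1239.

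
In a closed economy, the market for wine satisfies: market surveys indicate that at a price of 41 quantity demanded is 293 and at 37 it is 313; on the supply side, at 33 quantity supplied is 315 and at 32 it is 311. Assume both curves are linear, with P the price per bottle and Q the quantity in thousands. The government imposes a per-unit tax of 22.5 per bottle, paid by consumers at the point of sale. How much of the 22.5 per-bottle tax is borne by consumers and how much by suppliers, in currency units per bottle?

Demand slope: (313 − 293)/(37 − 41) = -5, so Qd = 498 − 5P.
Supply slope: (311 − 315)/(32 − 33) = 4, so Qs = 4P + 183.
Without the tax, 498 − 5P = 4P + 183 gives 9P = 315, so P* = 35 and Q* = 323.
With the tax collected from consumers, demand (in seller-price terms) shifts: Qd = 498 − 5(P + 22.5).
New equilibrium: consumers pay 45, suppliers receive 22.5, Q = 273. (Wedge: Pb − Ps = 22.5.)
Burden on consumers: 10; on suppliers: 12.5. (They sum to 22.5.)
The less price-elastic side of the market bears the larger share of a per-unit tax.

Consumers bear 10 per bottle; suppliers bear 12.5 per bottle.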